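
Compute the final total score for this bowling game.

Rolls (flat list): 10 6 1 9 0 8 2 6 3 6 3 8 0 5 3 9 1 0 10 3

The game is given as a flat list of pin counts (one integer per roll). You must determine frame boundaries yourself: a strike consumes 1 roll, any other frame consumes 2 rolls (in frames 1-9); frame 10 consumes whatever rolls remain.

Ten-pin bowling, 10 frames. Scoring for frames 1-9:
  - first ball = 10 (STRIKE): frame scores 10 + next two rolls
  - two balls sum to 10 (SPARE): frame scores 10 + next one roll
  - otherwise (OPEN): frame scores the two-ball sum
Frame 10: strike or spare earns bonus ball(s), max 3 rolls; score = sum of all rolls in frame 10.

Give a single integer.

Frame 1: STRIKE. 10 + next two rolls (6+1) = 17. Cumulative: 17
Frame 2: OPEN (6+1=7). Cumulative: 24
Frame 3: OPEN (9+0=9). Cumulative: 33
Frame 4: SPARE (8+2=10). 10 + next roll (6) = 16. Cumulative: 49
Frame 5: OPEN (6+3=9). Cumulative: 58
Frame 6: OPEN (6+3=9). Cumulative: 67
Frame 7: OPEN (8+0=8). Cumulative: 75
Frame 8: OPEN (5+3=8). Cumulative: 83
Frame 9: SPARE (9+1=10). 10 + next roll (0) = 10. Cumulative: 93
Frame 10: SPARE. Sum of all frame-10 rolls (0+10+3) = 13. Cumulative: 106

Answer: 106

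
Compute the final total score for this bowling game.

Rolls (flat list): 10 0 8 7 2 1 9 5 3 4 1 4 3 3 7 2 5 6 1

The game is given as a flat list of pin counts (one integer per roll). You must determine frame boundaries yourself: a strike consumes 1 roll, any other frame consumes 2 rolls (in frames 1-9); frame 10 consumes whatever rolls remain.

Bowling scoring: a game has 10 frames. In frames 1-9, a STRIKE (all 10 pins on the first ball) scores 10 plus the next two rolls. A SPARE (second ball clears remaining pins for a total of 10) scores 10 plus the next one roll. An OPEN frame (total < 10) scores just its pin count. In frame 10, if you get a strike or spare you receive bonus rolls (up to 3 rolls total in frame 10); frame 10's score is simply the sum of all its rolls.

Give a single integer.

Answer: 96

Derivation:
Frame 1: STRIKE. 10 + next two rolls (0+8) = 18. Cumulative: 18
Frame 2: OPEN (0+8=8). Cumulative: 26
Frame 3: OPEN (7+2=9). Cumulative: 35
Frame 4: SPARE (1+9=10). 10 + next roll (5) = 15. Cumulative: 50
Frame 5: OPEN (5+3=8). Cumulative: 58
Frame 6: OPEN (4+1=5). Cumulative: 63
Frame 7: OPEN (4+3=7). Cumulative: 70
Frame 8: SPARE (3+7=10). 10 + next roll (2) = 12. Cumulative: 82
Frame 9: OPEN (2+5=7). Cumulative: 89
Frame 10: OPEN. Sum of all frame-10 rolls (6+1) = 7. Cumulative: 96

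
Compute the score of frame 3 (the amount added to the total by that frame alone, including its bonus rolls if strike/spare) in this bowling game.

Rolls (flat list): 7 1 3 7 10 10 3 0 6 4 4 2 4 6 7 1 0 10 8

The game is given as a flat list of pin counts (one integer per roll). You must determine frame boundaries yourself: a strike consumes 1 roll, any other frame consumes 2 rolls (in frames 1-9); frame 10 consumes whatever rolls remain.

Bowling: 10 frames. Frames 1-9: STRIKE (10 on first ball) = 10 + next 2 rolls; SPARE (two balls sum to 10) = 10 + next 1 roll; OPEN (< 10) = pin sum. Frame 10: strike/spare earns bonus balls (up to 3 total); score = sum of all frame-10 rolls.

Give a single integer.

Answer: 23

Derivation:
Frame 1: OPEN (7+1=8). Cumulative: 8
Frame 2: SPARE (3+7=10). 10 + next roll (10) = 20. Cumulative: 28
Frame 3: STRIKE. 10 + next two rolls (10+3) = 23. Cumulative: 51
Frame 4: STRIKE. 10 + next two rolls (3+0) = 13. Cumulative: 64
Frame 5: OPEN (3+0=3). Cumulative: 67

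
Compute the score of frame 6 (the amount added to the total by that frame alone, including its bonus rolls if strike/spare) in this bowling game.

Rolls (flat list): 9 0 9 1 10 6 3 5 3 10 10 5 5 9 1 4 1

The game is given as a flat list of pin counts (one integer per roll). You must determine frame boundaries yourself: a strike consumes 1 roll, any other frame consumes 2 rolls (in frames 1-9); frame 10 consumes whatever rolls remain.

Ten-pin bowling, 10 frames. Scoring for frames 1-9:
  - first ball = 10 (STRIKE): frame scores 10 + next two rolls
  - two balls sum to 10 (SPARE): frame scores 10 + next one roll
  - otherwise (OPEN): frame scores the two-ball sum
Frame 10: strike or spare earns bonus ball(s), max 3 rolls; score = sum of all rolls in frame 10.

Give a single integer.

Answer: 25

Derivation:
Frame 1: OPEN (9+0=9). Cumulative: 9
Frame 2: SPARE (9+1=10). 10 + next roll (10) = 20. Cumulative: 29
Frame 3: STRIKE. 10 + next two rolls (6+3) = 19. Cumulative: 48
Frame 4: OPEN (6+3=9). Cumulative: 57
Frame 5: OPEN (5+3=8). Cumulative: 65
Frame 6: STRIKE. 10 + next two rolls (10+5) = 25. Cumulative: 90
Frame 7: STRIKE. 10 + next two rolls (5+5) = 20. Cumulative: 110
Frame 8: SPARE (5+5=10). 10 + next roll (9) = 19. Cumulative: 129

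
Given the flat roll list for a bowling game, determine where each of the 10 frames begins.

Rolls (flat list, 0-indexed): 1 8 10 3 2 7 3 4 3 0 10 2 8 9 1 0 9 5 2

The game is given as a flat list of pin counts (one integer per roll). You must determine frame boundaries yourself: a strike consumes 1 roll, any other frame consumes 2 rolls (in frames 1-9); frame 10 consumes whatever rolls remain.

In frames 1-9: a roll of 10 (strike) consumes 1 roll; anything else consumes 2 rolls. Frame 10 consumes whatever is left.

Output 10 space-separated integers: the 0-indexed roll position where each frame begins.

Frame 1 starts at roll index 0: rolls=1,8 (sum=9), consumes 2 rolls
Frame 2 starts at roll index 2: roll=10 (strike), consumes 1 roll
Frame 3 starts at roll index 3: rolls=3,2 (sum=5), consumes 2 rolls
Frame 4 starts at roll index 5: rolls=7,3 (sum=10), consumes 2 rolls
Frame 5 starts at roll index 7: rolls=4,3 (sum=7), consumes 2 rolls
Frame 6 starts at roll index 9: rolls=0,10 (sum=10), consumes 2 rolls
Frame 7 starts at roll index 11: rolls=2,8 (sum=10), consumes 2 rolls
Frame 8 starts at roll index 13: rolls=9,1 (sum=10), consumes 2 rolls
Frame 9 starts at roll index 15: rolls=0,9 (sum=9), consumes 2 rolls
Frame 10 starts at roll index 17: 2 remaining rolls

Answer: 0 2 3 5 7 9 11 13 15 17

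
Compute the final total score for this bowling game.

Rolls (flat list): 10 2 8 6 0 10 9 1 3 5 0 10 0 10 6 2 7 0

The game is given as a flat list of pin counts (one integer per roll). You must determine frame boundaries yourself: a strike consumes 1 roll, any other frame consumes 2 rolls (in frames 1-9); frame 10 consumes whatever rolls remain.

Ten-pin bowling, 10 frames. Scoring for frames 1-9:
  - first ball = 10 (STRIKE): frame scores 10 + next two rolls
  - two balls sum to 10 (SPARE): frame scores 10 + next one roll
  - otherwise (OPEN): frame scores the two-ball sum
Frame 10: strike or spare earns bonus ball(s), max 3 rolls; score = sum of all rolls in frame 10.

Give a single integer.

Frame 1: STRIKE. 10 + next two rolls (2+8) = 20. Cumulative: 20
Frame 2: SPARE (2+8=10). 10 + next roll (6) = 16. Cumulative: 36
Frame 3: OPEN (6+0=6). Cumulative: 42
Frame 4: STRIKE. 10 + next two rolls (9+1) = 20. Cumulative: 62
Frame 5: SPARE (9+1=10). 10 + next roll (3) = 13. Cumulative: 75
Frame 6: OPEN (3+5=8). Cumulative: 83
Frame 7: SPARE (0+10=10). 10 + next roll (0) = 10. Cumulative: 93
Frame 8: SPARE (0+10=10). 10 + next roll (6) = 16. Cumulative: 109
Frame 9: OPEN (6+2=8). Cumulative: 117
Frame 10: OPEN. Sum of all frame-10 rolls (7+0) = 7. Cumulative: 124

Answer: 124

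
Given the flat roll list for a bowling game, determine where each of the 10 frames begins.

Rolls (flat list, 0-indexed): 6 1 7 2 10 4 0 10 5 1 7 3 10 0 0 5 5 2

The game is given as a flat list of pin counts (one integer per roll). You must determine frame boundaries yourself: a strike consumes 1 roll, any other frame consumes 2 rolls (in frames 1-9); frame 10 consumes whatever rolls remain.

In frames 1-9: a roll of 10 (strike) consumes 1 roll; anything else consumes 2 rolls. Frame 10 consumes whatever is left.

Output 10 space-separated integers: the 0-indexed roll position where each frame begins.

Frame 1 starts at roll index 0: rolls=6,1 (sum=7), consumes 2 rolls
Frame 2 starts at roll index 2: rolls=7,2 (sum=9), consumes 2 rolls
Frame 3 starts at roll index 4: roll=10 (strike), consumes 1 roll
Frame 4 starts at roll index 5: rolls=4,0 (sum=4), consumes 2 rolls
Frame 5 starts at roll index 7: roll=10 (strike), consumes 1 roll
Frame 6 starts at roll index 8: rolls=5,1 (sum=6), consumes 2 rolls
Frame 7 starts at roll index 10: rolls=7,3 (sum=10), consumes 2 rolls
Frame 8 starts at roll index 12: roll=10 (strike), consumes 1 roll
Frame 9 starts at roll index 13: rolls=0,0 (sum=0), consumes 2 rolls
Frame 10 starts at roll index 15: 3 remaining rolls

Answer: 0 2 4 5 7 8 10 12 13 15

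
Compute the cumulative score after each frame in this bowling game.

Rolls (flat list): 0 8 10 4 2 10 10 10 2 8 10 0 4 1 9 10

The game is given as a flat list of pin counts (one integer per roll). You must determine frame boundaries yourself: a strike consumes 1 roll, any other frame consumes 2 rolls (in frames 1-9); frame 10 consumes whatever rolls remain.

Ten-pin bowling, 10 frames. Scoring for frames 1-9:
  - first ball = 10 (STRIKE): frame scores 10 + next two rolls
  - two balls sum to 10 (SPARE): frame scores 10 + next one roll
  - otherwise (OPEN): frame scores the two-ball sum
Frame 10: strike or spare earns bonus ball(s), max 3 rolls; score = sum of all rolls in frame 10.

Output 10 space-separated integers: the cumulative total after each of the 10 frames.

Frame 1: OPEN (0+8=8). Cumulative: 8
Frame 2: STRIKE. 10 + next two rolls (4+2) = 16. Cumulative: 24
Frame 3: OPEN (4+2=6). Cumulative: 30
Frame 4: STRIKE. 10 + next two rolls (10+10) = 30. Cumulative: 60
Frame 5: STRIKE. 10 + next two rolls (10+2) = 22. Cumulative: 82
Frame 6: STRIKE. 10 + next two rolls (2+8) = 20. Cumulative: 102
Frame 7: SPARE (2+8=10). 10 + next roll (10) = 20. Cumulative: 122
Frame 8: STRIKE. 10 + next two rolls (0+4) = 14. Cumulative: 136
Frame 9: OPEN (0+4=4). Cumulative: 140
Frame 10: SPARE. Sum of all frame-10 rolls (1+9+10) = 20. Cumulative: 160

Answer: 8 24 30 60 82 102 122 136 140 160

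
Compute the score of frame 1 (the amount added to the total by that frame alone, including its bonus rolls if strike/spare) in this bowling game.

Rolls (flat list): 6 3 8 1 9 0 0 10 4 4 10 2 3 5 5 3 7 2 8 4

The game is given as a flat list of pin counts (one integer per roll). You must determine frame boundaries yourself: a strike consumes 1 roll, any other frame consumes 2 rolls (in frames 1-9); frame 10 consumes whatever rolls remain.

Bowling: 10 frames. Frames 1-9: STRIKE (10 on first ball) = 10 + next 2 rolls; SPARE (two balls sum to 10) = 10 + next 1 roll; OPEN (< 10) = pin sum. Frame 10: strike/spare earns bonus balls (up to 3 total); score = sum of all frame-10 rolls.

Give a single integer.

Answer: 9

Derivation:
Frame 1: OPEN (6+3=9). Cumulative: 9
Frame 2: OPEN (8+1=9). Cumulative: 18
Frame 3: OPEN (9+0=9). Cumulative: 27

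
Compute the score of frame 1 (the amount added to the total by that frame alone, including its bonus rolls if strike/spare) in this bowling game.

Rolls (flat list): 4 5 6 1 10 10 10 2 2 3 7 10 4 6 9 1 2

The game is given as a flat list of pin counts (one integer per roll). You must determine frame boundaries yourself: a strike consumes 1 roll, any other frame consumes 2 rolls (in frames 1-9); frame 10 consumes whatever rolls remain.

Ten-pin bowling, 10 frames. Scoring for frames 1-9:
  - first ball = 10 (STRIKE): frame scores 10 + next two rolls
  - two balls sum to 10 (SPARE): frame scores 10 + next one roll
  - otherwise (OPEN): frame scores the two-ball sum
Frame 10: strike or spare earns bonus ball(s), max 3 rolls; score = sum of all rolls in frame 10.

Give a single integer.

Frame 1: OPEN (4+5=9). Cumulative: 9
Frame 2: OPEN (6+1=7). Cumulative: 16
Frame 3: STRIKE. 10 + next two rolls (10+10) = 30. Cumulative: 46

Answer: 9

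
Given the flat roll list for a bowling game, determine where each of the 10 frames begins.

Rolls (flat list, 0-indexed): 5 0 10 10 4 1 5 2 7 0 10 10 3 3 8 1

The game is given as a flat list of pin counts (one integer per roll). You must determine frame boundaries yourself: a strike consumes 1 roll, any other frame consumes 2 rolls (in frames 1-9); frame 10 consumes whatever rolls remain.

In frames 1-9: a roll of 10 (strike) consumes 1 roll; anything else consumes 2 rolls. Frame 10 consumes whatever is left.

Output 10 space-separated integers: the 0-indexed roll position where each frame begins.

Answer: 0 2 3 4 6 8 10 11 12 14

Derivation:
Frame 1 starts at roll index 0: rolls=5,0 (sum=5), consumes 2 rolls
Frame 2 starts at roll index 2: roll=10 (strike), consumes 1 roll
Frame 3 starts at roll index 3: roll=10 (strike), consumes 1 roll
Frame 4 starts at roll index 4: rolls=4,1 (sum=5), consumes 2 rolls
Frame 5 starts at roll index 6: rolls=5,2 (sum=7), consumes 2 rolls
Frame 6 starts at roll index 8: rolls=7,0 (sum=7), consumes 2 rolls
Frame 7 starts at roll index 10: roll=10 (strike), consumes 1 roll
Frame 8 starts at roll index 11: roll=10 (strike), consumes 1 roll
Frame 9 starts at roll index 12: rolls=3,3 (sum=6), consumes 2 rolls
Frame 10 starts at roll index 14: 2 remaining rolls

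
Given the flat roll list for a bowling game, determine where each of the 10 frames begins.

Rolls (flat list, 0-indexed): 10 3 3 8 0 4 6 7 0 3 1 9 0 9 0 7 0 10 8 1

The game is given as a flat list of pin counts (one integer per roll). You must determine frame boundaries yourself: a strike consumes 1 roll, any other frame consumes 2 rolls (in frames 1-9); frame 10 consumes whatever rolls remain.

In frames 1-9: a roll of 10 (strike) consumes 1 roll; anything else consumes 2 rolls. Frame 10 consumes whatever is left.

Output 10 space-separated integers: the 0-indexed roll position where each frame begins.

Answer: 0 1 3 5 7 9 11 13 15 17

Derivation:
Frame 1 starts at roll index 0: roll=10 (strike), consumes 1 roll
Frame 2 starts at roll index 1: rolls=3,3 (sum=6), consumes 2 rolls
Frame 3 starts at roll index 3: rolls=8,0 (sum=8), consumes 2 rolls
Frame 4 starts at roll index 5: rolls=4,6 (sum=10), consumes 2 rolls
Frame 5 starts at roll index 7: rolls=7,0 (sum=7), consumes 2 rolls
Frame 6 starts at roll index 9: rolls=3,1 (sum=4), consumes 2 rolls
Frame 7 starts at roll index 11: rolls=9,0 (sum=9), consumes 2 rolls
Frame 8 starts at roll index 13: rolls=9,0 (sum=9), consumes 2 rolls
Frame 9 starts at roll index 15: rolls=7,0 (sum=7), consumes 2 rolls
Frame 10 starts at roll index 17: 3 remaining rolls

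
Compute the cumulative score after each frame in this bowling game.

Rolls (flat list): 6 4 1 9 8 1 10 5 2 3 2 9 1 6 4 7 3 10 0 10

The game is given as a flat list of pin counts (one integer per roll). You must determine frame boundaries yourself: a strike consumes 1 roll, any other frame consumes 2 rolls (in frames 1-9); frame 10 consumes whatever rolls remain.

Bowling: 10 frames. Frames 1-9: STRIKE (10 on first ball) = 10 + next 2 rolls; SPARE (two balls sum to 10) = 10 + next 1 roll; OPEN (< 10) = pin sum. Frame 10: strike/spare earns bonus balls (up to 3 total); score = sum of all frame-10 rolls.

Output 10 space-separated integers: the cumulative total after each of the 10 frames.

Frame 1: SPARE (6+4=10). 10 + next roll (1) = 11. Cumulative: 11
Frame 2: SPARE (1+9=10). 10 + next roll (8) = 18. Cumulative: 29
Frame 3: OPEN (8+1=9). Cumulative: 38
Frame 4: STRIKE. 10 + next two rolls (5+2) = 17. Cumulative: 55
Frame 5: OPEN (5+2=7). Cumulative: 62
Frame 6: OPEN (3+2=5). Cumulative: 67
Frame 7: SPARE (9+1=10). 10 + next roll (6) = 16. Cumulative: 83
Frame 8: SPARE (6+4=10). 10 + next roll (7) = 17. Cumulative: 100
Frame 9: SPARE (7+3=10). 10 + next roll (10) = 20. Cumulative: 120
Frame 10: STRIKE. Sum of all frame-10 rolls (10+0+10) = 20. Cumulative: 140

Answer: 11 29 38 55 62 67 83 100 120 140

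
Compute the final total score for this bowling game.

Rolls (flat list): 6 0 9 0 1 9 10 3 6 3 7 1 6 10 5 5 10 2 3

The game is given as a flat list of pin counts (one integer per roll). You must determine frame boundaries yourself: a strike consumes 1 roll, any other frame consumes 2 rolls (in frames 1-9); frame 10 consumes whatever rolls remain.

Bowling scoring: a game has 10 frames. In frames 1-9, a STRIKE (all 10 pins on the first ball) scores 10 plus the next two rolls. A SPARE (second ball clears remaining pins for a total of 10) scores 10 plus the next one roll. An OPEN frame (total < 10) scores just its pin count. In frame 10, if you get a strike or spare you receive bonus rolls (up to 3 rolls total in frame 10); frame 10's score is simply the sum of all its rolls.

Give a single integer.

Frame 1: OPEN (6+0=6). Cumulative: 6
Frame 2: OPEN (9+0=9). Cumulative: 15
Frame 3: SPARE (1+9=10). 10 + next roll (10) = 20. Cumulative: 35
Frame 4: STRIKE. 10 + next two rolls (3+6) = 19. Cumulative: 54
Frame 5: OPEN (3+6=9). Cumulative: 63
Frame 6: SPARE (3+7=10). 10 + next roll (1) = 11. Cumulative: 74
Frame 7: OPEN (1+6=7). Cumulative: 81
Frame 8: STRIKE. 10 + next two rolls (5+5) = 20. Cumulative: 101
Frame 9: SPARE (5+5=10). 10 + next roll (10) = 20. Cumulative: 121
Frame 10: STRIKE. Sum of all frame-10 rolls (10+2+3) = 15. Cumulative: 136

Answer: 136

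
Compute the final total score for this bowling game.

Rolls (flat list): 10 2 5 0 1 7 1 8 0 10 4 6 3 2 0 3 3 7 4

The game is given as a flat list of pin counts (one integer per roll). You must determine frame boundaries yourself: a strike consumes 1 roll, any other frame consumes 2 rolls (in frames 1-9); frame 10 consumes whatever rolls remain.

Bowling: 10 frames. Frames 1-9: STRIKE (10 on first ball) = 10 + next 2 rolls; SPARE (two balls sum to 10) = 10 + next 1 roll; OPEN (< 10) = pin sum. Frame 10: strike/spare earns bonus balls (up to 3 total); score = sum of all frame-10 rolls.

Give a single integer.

Frame 1: STRIKE. 10 + next two rolls (2+5) = 17. Cumulative: 17
Frame 2: OPEN (2+5=7). Cumulative: 24
Frame 3: OPEN (0+1=1). Cumulative: 25
Frame 4: OPEN (7+1=8). Cumulative: 33
Frame 5: OPEN (8+0=8). Cumulative: 41
Frame 6: STRIKE. 10 + next two rolls (4+6) = 20. Cumulative: 61
Frame 7: SPARE (4+6=10). 10 + next roll (3) = 13. Cumulative: 74
Frame 8: OPEN (3+2=5). Cumulative: 79
Frame 9: OPEN (0+3=3). Cumulative: 82
Frame 10: SPARE. Sum of all frame-10 rolls (3+7+4) = 14. Cumulative: 96

Answer: 96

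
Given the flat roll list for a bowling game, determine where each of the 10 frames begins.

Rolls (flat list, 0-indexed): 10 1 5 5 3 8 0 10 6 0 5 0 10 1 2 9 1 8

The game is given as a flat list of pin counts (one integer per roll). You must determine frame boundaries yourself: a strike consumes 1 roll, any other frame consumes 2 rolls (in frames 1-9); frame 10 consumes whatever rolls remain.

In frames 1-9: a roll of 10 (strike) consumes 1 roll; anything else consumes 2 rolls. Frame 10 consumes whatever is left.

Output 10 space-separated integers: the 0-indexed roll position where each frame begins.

Frame 1 starts at roll index 0: roll=10 (strike), consumes 1 roll
Frame 2 starts at roll index 1: rolls=1,5 (sum=6), consumes 2 rolls
Frame 3 starts at roll index 3: rolls=5,3 (sum=8), consumes 2 rolls
Frame 4 starts at roll index 5: rolls=8,0 (sum=8), consumes 2 rolls
Frame 5 starts at roll index 7: roll=10 (strike), consumes 1 roll
Frame 6 starts at roll index 8: rolls=6,0 (sum=6), consumes 2 rolls
Frame 7 starts at roll index 10: rolls=5,0 (sum=5), consumes 2 rolls
Frame 8 starts at roll index 12: roll=10 (strike), consumes 1 roll
Frame 9 starts at roll index 13: rolls=1,2 (sum=3), consumes 2 rolls
Frame 10 starts at roll index 15: 3 remaining rolls

Answer: 0 1 3 5 7 8 10 12 13 15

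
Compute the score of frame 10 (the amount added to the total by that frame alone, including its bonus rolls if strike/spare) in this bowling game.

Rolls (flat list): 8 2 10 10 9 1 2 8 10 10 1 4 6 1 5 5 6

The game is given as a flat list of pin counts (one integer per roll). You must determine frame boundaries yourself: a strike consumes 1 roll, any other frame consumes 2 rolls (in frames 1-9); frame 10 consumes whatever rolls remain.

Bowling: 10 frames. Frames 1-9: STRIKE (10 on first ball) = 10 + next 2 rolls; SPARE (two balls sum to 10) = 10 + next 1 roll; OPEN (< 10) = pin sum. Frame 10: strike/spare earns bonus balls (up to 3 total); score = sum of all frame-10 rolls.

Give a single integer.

Frame 1: SPARE (8+2=10). 10 + next roll (10) = 20. Cumulative: 20
Frame 2: STRIKE. 10 + next two rolls (10+9) = 29. Cumulative: 49
Frame 3: STRIKE. 10 + next two rolls (9+1) = 20. Cumulative: 69
Frame 4: SPARE (9+1=10). 10 + next roll (2) = 12. Cumulative: 81
Frame 5: SPARE (2+8=10). 10 + next roll (10) = 20. Cumulative: 101
Frame 6: STRIKE. 10 + next two rolls (10+1) = 21. Cumulative: 122
Frame 7: STRIKE. 10 + next two rolls (1+4) = 15. Cumulative: 137
Frame 8: OPEN (1+4=5). Cumulative: 142
Frame 9: OPEN (6+1=7). Cumulative: 149
Frame 10: SPARE. Sum of all frame-10 rolls (5+5+6) = 16. Cumulative: 165

Answer: 16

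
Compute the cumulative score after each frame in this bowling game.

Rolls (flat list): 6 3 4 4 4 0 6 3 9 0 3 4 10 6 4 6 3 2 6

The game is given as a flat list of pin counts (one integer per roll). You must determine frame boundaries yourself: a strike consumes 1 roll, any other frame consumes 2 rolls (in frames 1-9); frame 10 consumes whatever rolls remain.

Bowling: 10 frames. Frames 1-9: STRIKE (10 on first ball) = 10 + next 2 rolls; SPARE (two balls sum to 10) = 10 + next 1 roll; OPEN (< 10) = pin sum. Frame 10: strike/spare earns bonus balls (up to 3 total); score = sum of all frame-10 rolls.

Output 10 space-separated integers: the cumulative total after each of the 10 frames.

Answer: 9 17 21 30 39 46 66 82 91 99

Derivation:
Frame 1: OPEN (6+3=9). Cumulative: 9
Frame 2: OPEN (4+4=8). Cumulative: 17
Frame 3: OPEN (4+0=4). Cumulative: 21
Frame 4: OPEN (6+3=9). Cumulative: 30
Frame 5: OPEN (9+0=9). Cumulative: 39
Frame 6: OPEN (3+4=7). Cumulative: 46
Frame 7: STRIKE. 10 + next two rolls (6+4) = 20. Cumulative: 66
Frame 8: SPARE (6+4=10). 10 + next roll (6) = 16. Cumulative: 82
Frame 9: OPEN (6+3=9). Cumulative: 91
Frame 10: OPEN. Sum of all frame-10 rolls (2+6) = 8. Cumulative: 99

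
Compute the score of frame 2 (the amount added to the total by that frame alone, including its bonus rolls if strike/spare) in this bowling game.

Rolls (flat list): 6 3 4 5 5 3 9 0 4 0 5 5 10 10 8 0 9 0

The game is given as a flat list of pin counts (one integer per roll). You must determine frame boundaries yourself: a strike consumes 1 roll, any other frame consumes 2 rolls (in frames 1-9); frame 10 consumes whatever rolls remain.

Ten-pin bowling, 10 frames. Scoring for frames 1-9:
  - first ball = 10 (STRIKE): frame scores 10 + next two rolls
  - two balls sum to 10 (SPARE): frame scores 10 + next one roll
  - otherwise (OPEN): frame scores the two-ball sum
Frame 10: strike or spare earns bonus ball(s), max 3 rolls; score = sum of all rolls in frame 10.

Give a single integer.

Frame 1: OPEN (6+3=9). Cumulative: 9
Frame 2: OPEN (4+5=9). Cumulative: 18
Frame 3: OPEN (5+3=8). Cumulative: 26
Frame 4: OPEN (9+0=9). Cumulative: 35

Answer: 9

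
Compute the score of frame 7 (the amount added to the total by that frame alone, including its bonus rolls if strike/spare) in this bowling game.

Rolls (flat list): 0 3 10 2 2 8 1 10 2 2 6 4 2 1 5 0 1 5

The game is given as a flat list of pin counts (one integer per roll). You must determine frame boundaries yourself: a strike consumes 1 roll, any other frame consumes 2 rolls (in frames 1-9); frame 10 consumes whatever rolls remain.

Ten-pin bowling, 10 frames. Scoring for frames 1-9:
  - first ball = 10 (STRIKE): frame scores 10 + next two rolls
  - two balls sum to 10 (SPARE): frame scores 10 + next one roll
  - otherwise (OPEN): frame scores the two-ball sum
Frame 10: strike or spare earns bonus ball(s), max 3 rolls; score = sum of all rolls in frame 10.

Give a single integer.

Frame 1: OPEN (0+3=3). Cumulative: 3
Frame 2: STRIKE. 10 + next two rolls (2+2) = 14. Cumulative: 17
Frame 3: OPEN (2+2=4). Cumulative: 21
Frame 4: OPEN (8+1=9). Cumulative: 30
Frame 5: STRIKE. 10 + next two rolls (2+2) = 14. Cumulative: 44
Frame 6: OPEN (2+2=4). Cumulative: 48
Frame 7: SPARE (6+4=10). 10 + next roll (2) = 12. Cumulative: 60
Frame 8: OPEN (2+1=3). Cumulative: 63
Frame 9: OPEN (5+0=5). Cumulative: 68

Answer: 12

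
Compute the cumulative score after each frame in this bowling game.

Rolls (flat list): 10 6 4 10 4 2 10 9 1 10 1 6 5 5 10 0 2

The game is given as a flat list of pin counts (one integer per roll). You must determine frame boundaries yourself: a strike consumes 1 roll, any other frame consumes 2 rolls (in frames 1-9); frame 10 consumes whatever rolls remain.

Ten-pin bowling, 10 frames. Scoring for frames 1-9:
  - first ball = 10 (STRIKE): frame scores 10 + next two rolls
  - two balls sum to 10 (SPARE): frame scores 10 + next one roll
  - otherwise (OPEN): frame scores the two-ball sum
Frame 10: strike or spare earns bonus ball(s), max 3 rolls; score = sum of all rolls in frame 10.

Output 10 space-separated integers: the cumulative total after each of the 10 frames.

Answer: 20 40 56 62 82 102 119 126 146 158

Derivation:
Frame 1: STRIKE. 10 + next two rolls (6+4) = 20. Cumulative: 20
Frame 2: SPARE (6+4=10). 10 + next roll (10) = 20. Cumulative: 40
Frame 3: STRIKE. 10 + next two rolls (4+2) = 16. Cumulative: 56
Frame 4: OPEN (4+2=6). Cumulative: 62
Frame 5: STRIKE. 10 + next two rolls (9+1) = 20. Cumulative: 82
Frame 6: SPARE (9+1=10). 10 + next roll (10) = 20. Cumulative: 102
Frame 7: STRIKE. 10 + next two rolls (1+6) = 17. Cumulative: 119
Frame 8: OPEN (1+6=7). Cumulative: 126
Frame 9: SPARE (5+5=10). 10 + next roll (10) = 20. Cumulative: 146
Frame 10: STRIKE. Sum of all frame-10 rolls (10+0+2) = 12. Cumulative: 158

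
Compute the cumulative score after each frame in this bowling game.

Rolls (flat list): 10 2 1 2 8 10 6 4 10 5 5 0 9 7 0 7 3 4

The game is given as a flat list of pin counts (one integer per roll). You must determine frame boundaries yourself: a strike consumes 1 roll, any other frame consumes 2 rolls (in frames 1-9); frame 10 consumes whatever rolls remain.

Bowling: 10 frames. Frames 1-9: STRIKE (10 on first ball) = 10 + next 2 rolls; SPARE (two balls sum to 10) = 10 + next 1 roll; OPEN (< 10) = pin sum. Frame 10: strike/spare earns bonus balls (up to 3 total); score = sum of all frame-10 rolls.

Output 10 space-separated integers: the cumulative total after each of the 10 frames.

Frame 1: STRIKE. 10 + next two rolls (2+1) = 13. Cumulative: 13
Frame 2: OPEN (2+1=3). Cumulative: 16
Frame 3: SPARE (2+8=10). 10 + next roll (10) = 20. Cumulative: 36
Frame 4: STRIKE. 10 + next two rolls (6+4) = 20. Cumulative: 56
Frame 5: SPARE (6+4=10). 10 + next roll (10) = 20. Cumulative: 76
Frame 6: STRIKE. 10 + next two rolls (5+5) = 20. Cumulative: 96
Frame 7: SPARE (5+5=10). 10 + next roll (0) = 10. Cumulative: 106
Frame 8: OPEN (0+9=9). Cumulative: 115
Frame 9: OPEN (7+0=7). Cumulative: 122
Frame 10: SPARE. Sum of all frame-10 rolls (7+3+4) = 14. Cumulative: 136

Answer: 13 16 36 56 76 96 106 115 122 136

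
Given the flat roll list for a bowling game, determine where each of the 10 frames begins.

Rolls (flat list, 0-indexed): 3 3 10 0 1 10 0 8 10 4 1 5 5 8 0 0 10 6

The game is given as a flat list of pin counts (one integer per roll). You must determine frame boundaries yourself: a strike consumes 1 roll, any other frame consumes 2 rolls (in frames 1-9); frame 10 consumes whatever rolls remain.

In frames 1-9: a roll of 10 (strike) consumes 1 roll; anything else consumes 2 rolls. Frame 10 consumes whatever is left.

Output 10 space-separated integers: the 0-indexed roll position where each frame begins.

Answer: 0 2 3 5 6 8 9 11 13 15

Derivation:
Frame 1 starts at roll index 0: rolls=3,3 (sum=6), consumes 2 rolls
Frame 2 starts at roll index 2: roll=10 (strike), consumes 1 roll
Frame 3 starts at roll index 3: rolls=0,1 (sum=1), consumes 2 rolls
Frame 4 starts at roll index 5: roll=10 (strike), consumes 1 roll
Frame 5 starts at roll index 6: rolls=0,8 (sum=8), consumes 2 rolls
Frame 6 starts at roll index 8: roll=10 (strike), consumes 1 roll
Frame 7 starts at roll index 9: rolls=4,1 (sum=5), consumes 2 rolls
Frame 8 starts at roll index 11: rolls=5,5 (sum=10), consumes 2 rolls
Frame 9 starts at roll index 13: rolls=8,0 (sum=8), consumes 2 rolls
Frame 10 starts at roll index 15: 3 remaining rolls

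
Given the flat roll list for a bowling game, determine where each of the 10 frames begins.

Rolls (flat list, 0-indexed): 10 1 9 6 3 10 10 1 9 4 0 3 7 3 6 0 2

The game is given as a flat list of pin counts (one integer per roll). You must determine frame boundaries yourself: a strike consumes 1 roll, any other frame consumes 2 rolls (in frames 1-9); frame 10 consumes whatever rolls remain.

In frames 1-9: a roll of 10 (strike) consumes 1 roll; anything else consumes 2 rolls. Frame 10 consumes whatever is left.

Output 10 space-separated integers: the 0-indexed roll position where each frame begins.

Answer: 0 1 3 5 6 7 9 11 13 15

Derivation:
Frame 1 starts at roll index 0: roll=10 (strike), consumes 1 roll
Frame 2 starts at roll index 1: rolls=1,9 (sum=10), consumes 2 rolls
Frame 3 starts at roll index 3: rolls=6,3 (sum=9), consumes 2 rolls
Frame 4 starts at roll index 5: roll=10 (strike), consumes 1 roll
Frame 5 starts at roll index 6: roll=10 (strike), consumes 1 roll
Frame 6 starts at roll index 7: rolls=1,9 (sum=10), consumes 2 rolls
Frame 7 starts at roll index 9: rolls=4,0 (sum=4), consumes 2 rolls
Frame 8 starts at roll index 11: rolls=3,7 (sum=10), consumes 2 rolls
Frame 9 starts at roll index 13: rolls=3,6 (sum=9), consumes 2 rolls
Frame 10 starts at roll index 15: 2 remaining rolls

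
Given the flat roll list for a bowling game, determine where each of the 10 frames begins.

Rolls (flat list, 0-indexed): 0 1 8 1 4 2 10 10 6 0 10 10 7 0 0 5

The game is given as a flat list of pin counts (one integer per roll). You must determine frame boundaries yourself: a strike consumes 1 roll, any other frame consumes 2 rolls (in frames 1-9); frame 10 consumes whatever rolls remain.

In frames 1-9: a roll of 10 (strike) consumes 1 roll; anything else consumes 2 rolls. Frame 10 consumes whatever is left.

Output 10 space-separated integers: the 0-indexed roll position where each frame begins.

Frame 1 starts at roll index 0: rolls=0,1 (sum=1), consumes 2 rolls
Frame 2 starts at roll index 2: rolls=8,1 (sum=9), consumes 2 rolls
Frame 3 starts at roll index 4: rolls=4,2 (sum=6), consumes 2 rolls
Frame 4 starts at roll index 6: roll=10 (strike), consumes 1 roll
Frame 5 starts at roll index 7: roll=10 (strike), consumes 1 roll
Frame 6 starts at roll index 8: rolls=6,0 (sum=6), consumes 2 rolls
Frame 7 starts at roll index 10: roll=10 (strike), consumes 1 roll
Frame 8 starts at roll index 11: roll=10 (strike), consumes 1 roll
Frame 9 starts at roll index 12: rolls=7,0 (sum=7), consumes 2 rolls
Frame 10 starts at roll index 14: 2 remaining rolls

Answer: 0 2 4 6 7 8 10 11 12 14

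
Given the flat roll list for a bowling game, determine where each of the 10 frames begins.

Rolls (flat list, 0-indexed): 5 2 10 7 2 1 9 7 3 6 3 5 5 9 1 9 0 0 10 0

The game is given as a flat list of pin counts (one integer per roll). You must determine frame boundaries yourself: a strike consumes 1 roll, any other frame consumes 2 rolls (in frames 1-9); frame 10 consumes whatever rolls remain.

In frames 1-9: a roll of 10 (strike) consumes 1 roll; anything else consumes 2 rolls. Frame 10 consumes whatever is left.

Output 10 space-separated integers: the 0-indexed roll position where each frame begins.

Frame 1 starts at roll index 0: rolls=5,2 (sum=7), consumes 2 rolls
Frame 2 starts at roll index 2: roll=10 (strike), consumes 1 roll
Frame 3 starts at roll index 3: rolls=7,2 (sum=9), consumes 2 rolls
Frame 4 starts at roll index 5: rolls=1,9 (sum=10), consumes 2 rolls
Frame 5 starts at roll index 7: rolls=7,3 (sum=10), consumes 2 rolls
Frame 6 starts at roll index 9: rolls=6,3 (sum=9), consumes 2 rolls
Frame 7 starts at roll index 11: rolls=5,5 (sum=10), consumes 2 rolls
Frame 8 starts at roll index 13: rolls=9,1 (sum=10), consumes 2 rolls
Frame 9 starts at roll index 15: rolls=9,0 (sum=9), consumes 2 rolls
Frame 10 starts at roll index 17: 3 remaining rolls

Answer: 0 2 3 5 7 9 11 13 15 17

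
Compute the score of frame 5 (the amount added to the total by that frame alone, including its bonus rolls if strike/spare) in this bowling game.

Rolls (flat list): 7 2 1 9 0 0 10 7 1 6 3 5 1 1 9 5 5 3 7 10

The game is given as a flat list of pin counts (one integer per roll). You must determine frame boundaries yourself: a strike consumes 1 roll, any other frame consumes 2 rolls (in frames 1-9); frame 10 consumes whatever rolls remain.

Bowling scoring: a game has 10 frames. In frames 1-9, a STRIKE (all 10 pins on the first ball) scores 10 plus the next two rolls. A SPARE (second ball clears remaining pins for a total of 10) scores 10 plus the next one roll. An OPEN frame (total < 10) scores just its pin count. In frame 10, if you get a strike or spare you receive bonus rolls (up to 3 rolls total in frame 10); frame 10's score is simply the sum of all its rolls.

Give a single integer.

Answer: 8

Derivation:
Frame 1: OPEN (7+2=9). Cumulative: 9
Frame 2: SPARE (1+9=10). 10 + next roll (0) = 10. Cumulative: 19
Frame 3: OPEN (0+0=0). Cumulative: 19
Frame 4: STRIKE. 10 + next two rolls (7+1) = 18. Cumulative: 37
Frame 5: OPEN (7+1=8). Cumulative: 45
Frame 6: OPEN (6+3=9). Cumulative: 54
Frame 7: OPEN (5+1=6). Cumulative: 60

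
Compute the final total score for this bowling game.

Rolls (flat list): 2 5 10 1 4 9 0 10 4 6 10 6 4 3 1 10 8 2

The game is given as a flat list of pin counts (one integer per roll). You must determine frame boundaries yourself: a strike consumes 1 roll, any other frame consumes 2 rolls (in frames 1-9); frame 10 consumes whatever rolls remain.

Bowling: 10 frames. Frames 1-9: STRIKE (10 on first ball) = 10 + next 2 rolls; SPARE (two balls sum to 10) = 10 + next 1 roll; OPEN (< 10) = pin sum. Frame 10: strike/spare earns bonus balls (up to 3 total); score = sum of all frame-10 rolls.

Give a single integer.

Answer: 133

Derivation:
Frame 1: OPEN (2+5=7). Cumulative: 7
Frame 2: STRIKE. 10 + next two rolls (1+4) = 15. Cumulative: 22
Frame 3: OPEN (1+4=5). Cumulative: 27
Frame 4: OPEN (9+0=9). Cumulative: 36
Frame 5: STRIKE. 10 + next two rolls (4+6) = 20. Cumulative: 56
Frame 6: SPARE (4+6=10). 10 + next roll (10) = 20. Cumulative: 76
Frame 7: STRIKE. 10 + next two rolls (6+4) = 20. Cumulative: 96
Frame 8: SPARE (6+4=10). 10 + next roll (3) = 13. Cumulative: 109
Frame 9: OPEN (3+1=4). Cumulative: 113
Frame 10: STRIKE. Sum of all frame-10 rolls (10+8+2) = 20. Cumulative: 133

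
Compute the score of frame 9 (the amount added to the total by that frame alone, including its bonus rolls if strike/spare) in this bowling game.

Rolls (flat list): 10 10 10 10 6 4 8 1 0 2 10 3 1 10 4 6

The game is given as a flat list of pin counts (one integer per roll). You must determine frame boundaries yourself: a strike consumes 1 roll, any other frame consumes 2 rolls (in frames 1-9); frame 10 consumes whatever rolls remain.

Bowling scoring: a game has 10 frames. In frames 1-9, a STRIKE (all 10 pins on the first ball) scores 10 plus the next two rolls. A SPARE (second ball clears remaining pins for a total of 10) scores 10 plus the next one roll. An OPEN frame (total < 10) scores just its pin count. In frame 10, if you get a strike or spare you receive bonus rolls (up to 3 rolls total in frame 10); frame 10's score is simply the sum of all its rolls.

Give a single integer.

Frame 1: STRIKE. 10 + next two rolls (10+10) = 30. Cumulative: 30
Frame 2: STRIKE. 10 + next two rolls (10+10) = 30. Cumulative: 60
Frame 3: STRIKE. 10 + next two rolls (10+6) = 26. Cumulative: 86
Frame 4: STRIKE. 10 + next two rolls (6+4) = 20. Cumulative: 106
Frame 5: SPARE (6+4=10). 10 + next roll (8) = 18. Cumulative: 124
Frame 6: OPEN (8+1=9). Cumulative: 133
Frame 7: OPEN (0+2=2). Cumulative: 135
Frame 8: STRIKE. 10 + next two rolls (3+1) = 14. Cumulative: 149
Frame 9: OPEN (3+1=4). Cumulative: 153
Frame 10: STRIKE. Sum of all frame-10 rolls (10+4+6) = 20. Cumulative: 173

Answer: 4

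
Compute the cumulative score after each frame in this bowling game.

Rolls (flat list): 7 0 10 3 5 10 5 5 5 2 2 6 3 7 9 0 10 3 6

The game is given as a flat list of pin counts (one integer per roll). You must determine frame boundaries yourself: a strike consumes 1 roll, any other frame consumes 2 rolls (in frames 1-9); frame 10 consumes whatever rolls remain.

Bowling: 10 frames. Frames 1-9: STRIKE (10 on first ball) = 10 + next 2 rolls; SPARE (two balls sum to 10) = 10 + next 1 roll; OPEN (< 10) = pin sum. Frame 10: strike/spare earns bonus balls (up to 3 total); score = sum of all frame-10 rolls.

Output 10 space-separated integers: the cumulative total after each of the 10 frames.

Frame 1: OPEN (7+0=7). Cumulative: 7
Frame 2: STRIKE. 10 + next two rolls (3+5) = 18. Cumulative: 25
Frame 3: OPEN (3+5=8). Cumulative: 33
Frame 4: STRIKE. 10 + next two rolls (5+5) = 20. Cumulative: 53
Frame 5: SPARE (5+5=10). 10 + next roll (5) = 15. Cumulative: 68
Frame 6: OPEN (5+2=7). Cumulative: 75
Frame 7: OPEN (2+6=8). Cumulative: 83
Frame 8: SPARE (3+7=10). 10 + next roll (9) = 19. Cumulative: 102
Frame 9: OPEN (9+0=9). Cumulative: 111
Frame 10: STRIKE. Sum of all frame-10 rolls (10+3+6) = 19. Cumulative: 130

Answer: 7 25 33 53 68 75 83 102 111 130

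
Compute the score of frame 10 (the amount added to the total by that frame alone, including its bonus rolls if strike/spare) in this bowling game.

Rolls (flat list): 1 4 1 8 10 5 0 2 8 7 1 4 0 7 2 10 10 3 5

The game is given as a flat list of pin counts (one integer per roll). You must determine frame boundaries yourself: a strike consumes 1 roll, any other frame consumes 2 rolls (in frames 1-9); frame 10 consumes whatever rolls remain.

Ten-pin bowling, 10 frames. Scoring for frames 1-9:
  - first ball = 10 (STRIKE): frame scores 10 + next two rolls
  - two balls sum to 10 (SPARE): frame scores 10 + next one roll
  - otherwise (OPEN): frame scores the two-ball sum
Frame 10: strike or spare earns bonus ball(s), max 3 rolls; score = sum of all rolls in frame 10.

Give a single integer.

Answer: 18

Derivation:
Frame 1: OPEN (1+4=5). Cumulative: 5
Frame 2: OPEN (1+8=9). Cumulative: 14
Frame 3: STRIKE. 10 + next two rolls (5+0) = 15. Cumulative: 29
Frame 4: OPEN (5+0=5). Cumulative: 34
Frame 5: SPARE (2+8=10). 10 + next roll (7) = 17. Cumulative: 51
Frame 6: OPEN (7+1=8). Cumulative: 59
Frame 7: OPEN (4+0=4). Cumulative: 63
Frame 8: OPEN (7+2=9). Cumulative: 72
Frame 9: STRIKE. 10 + next two rolls (10+3) = 23. Cumulative: 95
Frame 10: STRIKE. Sum of all frame-10 rolls (10+3+5) = 18. Cumulative: 113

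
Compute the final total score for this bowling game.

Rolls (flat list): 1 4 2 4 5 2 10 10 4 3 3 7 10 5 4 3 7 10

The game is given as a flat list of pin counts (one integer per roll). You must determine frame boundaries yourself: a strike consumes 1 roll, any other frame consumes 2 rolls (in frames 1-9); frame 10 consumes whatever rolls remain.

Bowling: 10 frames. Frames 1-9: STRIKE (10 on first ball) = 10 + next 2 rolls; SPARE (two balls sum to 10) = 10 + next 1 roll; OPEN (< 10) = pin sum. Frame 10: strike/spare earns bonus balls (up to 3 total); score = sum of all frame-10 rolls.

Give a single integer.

Answer: 134

Derivation:
Frame 1: OPEN (1+4=5). Cumulative: 5
Frame 2: OPEN (2+4=6). Cumulative: 11
Frame 3: OPEN (5+2=7). Cumulative: 18
Frame 4: STRIKE. 10 + next two rolls (10+4) = 24. Cumulative: 42
Frame 5: STRIKE. 10 + next two rolls (4+3) = 17. Cumulative: 59
Frame 6: OPEN (4+3=7). Cumulative: 66
Frame 7: SPARE (3+7=10). 10 + next roll (10) = 20. Cumulative: 86
Frame 8: STRIKE. 10 + next two rolls (5+4) = 19. Cumulative: 105
Frame 9: OPEN (5+4=9). Cumulative: 114
Frame 10: SPARE. Sum of all frame-10 rolls (3+7+10) = 20. Cumulative: 134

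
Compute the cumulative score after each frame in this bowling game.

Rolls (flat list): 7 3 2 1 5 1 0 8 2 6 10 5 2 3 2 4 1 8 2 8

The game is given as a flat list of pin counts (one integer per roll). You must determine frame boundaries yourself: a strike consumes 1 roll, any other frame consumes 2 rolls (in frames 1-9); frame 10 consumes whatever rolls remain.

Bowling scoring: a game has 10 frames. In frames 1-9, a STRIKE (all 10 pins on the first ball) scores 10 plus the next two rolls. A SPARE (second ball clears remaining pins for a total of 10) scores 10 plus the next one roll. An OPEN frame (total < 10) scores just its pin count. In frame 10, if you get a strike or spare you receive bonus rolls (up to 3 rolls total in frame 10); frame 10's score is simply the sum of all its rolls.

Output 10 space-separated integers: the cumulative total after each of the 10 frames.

Answer: 12 15 21 29 37 54 61 66 71 89

Derivation:
Frame 1: SPARE (7+3=10). 10 + next roll (2) = 12. Cumulative: 12
Frame 2: OPEN (2+1=3). Cumulative: 15
Frame 3: OPEN (5+1=6). Cumulative: 21
Frame 4: OPEN (0+8=8). Cumulative: 29
Frame 5: OPEN (2+6=8). Cumulative: 37
Frame 6: STRIKE. 10 + next two rolls (5+2) = 17. Cumulative: 54
Frame 7: OPEN (5+2=7). Cumulative: 61
Frame 8: OPEN (3+2=5). Cumulative: 66
Frame 9: OPEN (4+1=5). Cumulative: 71
Frame 10: SPARE. Sum of all frame-10 rolls (8+2+8) = 18. Cumulative: 89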